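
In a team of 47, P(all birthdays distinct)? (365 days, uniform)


P(all different) = Π(365-i)/365 for i=0..46
= (365/365)×(364/365)×...×(319/365)
= 0.045226

P ≈ 0.0452 ≈ 4.52%


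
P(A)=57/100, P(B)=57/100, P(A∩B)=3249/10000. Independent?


P(A)×P(B) = 3249/10000
P(A∩B) = 3249/10000
Equal ✓ → Independent

Yes, independent


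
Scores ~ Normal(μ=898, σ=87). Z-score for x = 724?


z = (x - μ)/σ = (724 - 898)/87 = -2.0

z = -2.0


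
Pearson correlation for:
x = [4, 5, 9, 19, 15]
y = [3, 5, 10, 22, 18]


n=5, Σx=52, Σy=58, Σxy=815, Σx²=708, Σy²=942
r = (5×815 - 52×58)/√((5×708 - 52²)(5×942 - 58²))
= 1059/√(836×1346) = 1059/√1125256 ≈ 1059/1060.7808 ≈ 0.9983

r ≈ 0.9983


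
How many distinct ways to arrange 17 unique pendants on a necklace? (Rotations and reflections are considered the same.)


Free circular arrangements: rotations and reflections both identified.
(n-1)!/2 = 16!/2 = 20922789888000/2 = 10461394944000

10461394944000


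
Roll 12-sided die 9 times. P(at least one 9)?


P(no 9)^9 = (11/12)^9 = 2357947691/5159780352
P(≥1) = 1 - 2357947691/5159780352 = 2801832661/5159780352

P = 2801832661/5159780352 ≈ 54.30%


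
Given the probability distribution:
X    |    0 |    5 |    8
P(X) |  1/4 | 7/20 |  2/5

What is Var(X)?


E[X] = 99/20
E[X²] = 687/20
Var(X) = E[X²] - (E[X])² = 687/20 - 9801/400 = 3939/400

Var(X) = 3939/400 ≈ 9.8475


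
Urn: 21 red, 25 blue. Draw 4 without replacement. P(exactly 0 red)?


Hypergeometric: C(21,0)×C(25,4)/C(46,4)
= 1×12650/163185 = 10/129

P(X=0) = 10/129 ≈ 7.75%


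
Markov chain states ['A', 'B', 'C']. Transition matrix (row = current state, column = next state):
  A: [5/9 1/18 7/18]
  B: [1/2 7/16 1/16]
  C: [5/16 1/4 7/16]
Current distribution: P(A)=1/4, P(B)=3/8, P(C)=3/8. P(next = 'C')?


P(next=C) = Σᵢ P(now=i)×P(i→C)
= 1/4×7/18 + 3/8×1/16 + 3/8×7/16
= 7/72 + 3/128 + 21/128 = 41/144

P = 41/144 ≈ 0.2847


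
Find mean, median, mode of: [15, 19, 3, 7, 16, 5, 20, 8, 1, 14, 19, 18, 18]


Sorted: [1, 3, 5, 7, 8, 14, 15, 16, 18, 18, 19, 19, 20]
Mean = 163/13
Median = 15
Freq: {15: 1, 19: 2, 3: 1, 7: 1, 16: 1, 5: 1, 20: 1, 8: 1, 1: 1, 14: 1, 18: 2}
Mode: [18, 19]

Mean=163/13, Median=15, Mode=[18, 19]


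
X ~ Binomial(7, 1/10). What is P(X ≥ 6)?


P(X ≥ 6) = Σ P(X=i) for i=6..7
P(X=6) = 63/10000000
P(X=7) = 1/10000000
Sum = 1/156250

P(X ≥ 6) = 1/156250 ≈ 0.00%


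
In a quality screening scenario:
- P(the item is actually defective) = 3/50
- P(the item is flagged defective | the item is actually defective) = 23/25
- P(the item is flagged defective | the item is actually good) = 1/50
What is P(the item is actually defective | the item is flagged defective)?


Using Bayes' theorem:
P(A|B) = P(B|A)·P(A) / P(B)

P(the item is flagged defective) = 23/25 × 3/50 + 1/50 × 47/50
= 69/1250 + 47/2500 = 37/500

P(the item is actually defective|the item is flagged defective) = (69/1250) / (37/500) = 138/185

P(the item is actually defective|the item is flagged defective) = 138/185 ≈ 74.59%


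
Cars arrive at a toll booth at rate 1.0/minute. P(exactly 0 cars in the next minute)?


Poisson(λ=1.0): P(X=0) = e^(-λ)×λ^k/k!
= e^(-1.0) × 1.0^0 / 0!
≈ 0.3678794412 × 1 / 1 ≈ 0.367879

P(X=0) ≈ 0.367879 ≈ 36.79%


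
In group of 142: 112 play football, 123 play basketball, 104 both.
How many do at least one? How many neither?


|A∪B| = 112+123-104 = 131
Neither = 142-131 = 11

At least one: 131; Neither: 11


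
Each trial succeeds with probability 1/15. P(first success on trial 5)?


Geometric: P(X=5) = (1-p)^(k-1)×p = (14/15)^4×1/15 = 38416/759375

P(X=5) = 38416/759375 ≈ 5.06%


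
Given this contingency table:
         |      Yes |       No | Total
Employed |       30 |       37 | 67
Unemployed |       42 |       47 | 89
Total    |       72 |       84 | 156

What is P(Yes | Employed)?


P(Yes | Employed) = 30/(30+37) = 30/67

P(Yes|Employed) = 30/67 ≈ 44.78%


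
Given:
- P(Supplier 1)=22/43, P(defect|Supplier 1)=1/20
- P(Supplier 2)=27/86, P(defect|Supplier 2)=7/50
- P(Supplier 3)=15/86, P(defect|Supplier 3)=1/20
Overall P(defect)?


P(B) = Σ P(B|Aᵢ)×P(Aᵢ)
  1/20×22/43 = 11/430
  7/50×27/86 = 189/4300
  1/20×15/86 = 3/344
Sum = 673/8600

P(defect) = 673/8600 ≈ 7.83%


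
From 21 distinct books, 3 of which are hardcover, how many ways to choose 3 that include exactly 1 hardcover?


Choose 1 of the 3 hardcovers and 2 of the other 18 books:
C(3,1)×C(18,2) = 3×153 = 459

459


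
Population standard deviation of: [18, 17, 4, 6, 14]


Mean = 59/5
  (18-59/5)²=961/25
  (17-59/5)²=676/25
  (4-59/5)²=1521/25
  (6-59/5)²=841/25
  (14-59/5)²=121/25
Σ(x-μ)² = 824/5
σ² = (824/5)/5 = 824/25

σ = √(824/25) ≈ 5.7411


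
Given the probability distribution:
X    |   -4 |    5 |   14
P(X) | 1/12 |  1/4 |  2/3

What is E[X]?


E[X] = Σ x·P(X=x)
= (-4)×(1/12) + (5)×(1/4) + (14)×(2/3)
= 41/4

E[X] = 41/4


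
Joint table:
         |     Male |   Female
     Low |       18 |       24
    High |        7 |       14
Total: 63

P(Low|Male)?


P(Low|Male) = 18/(18+7) = 18/25

P = 18/25 ≈ 72.00%


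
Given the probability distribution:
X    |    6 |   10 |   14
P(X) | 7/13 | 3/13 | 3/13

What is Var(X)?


E[X] = 114/13
E[X²] = 1140/13
Var(X) = E[X²] - (E[X])² = 1140/13 - 12996/169 = 1824/169

Var(X) = 1824/169 ≈ 10.7929


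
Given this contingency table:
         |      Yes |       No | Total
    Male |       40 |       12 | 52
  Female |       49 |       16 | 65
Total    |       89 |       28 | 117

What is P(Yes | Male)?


P(Yes | Male) = 40/(40+12) = 40/52 = 10/13

P(Yes|Male) = 10/13 ≈ 76.92%


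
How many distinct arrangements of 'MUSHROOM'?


Letters: 8, freq: {'M': 2, 'U': 1, 'S': 1, 'H': 1, 'R': 1, 'O': 2}
8!/(2!×1!×1!×1!×1!×2!) = 40320/4 = 10080

10080


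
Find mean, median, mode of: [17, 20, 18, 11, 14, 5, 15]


Sorted: [5, 11, 14, 15, 17, 18, 20]
Mean = 100/7
Median = 15
Freq: {17: 1, 20: 1, 18: 1, 11: 1, 14: 1, 5: 1, 15: 1}
Mode: No mode

Mean=100/7, Median=15, Mode=No mode


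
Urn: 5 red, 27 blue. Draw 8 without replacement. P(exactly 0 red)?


Hypergeometric: C(5,0)×C(27,8)/C(32,8)
= 1×2220075/10518300 = 759/3596

P(X=0) = 759/3596 ≈ 21.11%


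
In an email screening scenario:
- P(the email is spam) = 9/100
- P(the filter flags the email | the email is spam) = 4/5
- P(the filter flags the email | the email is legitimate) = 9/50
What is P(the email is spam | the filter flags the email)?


Using Bayes' theorem:
P(A|B) = P(B|A)·P(A) / P(B)

P(the filter flags the email) = 4/5 × 9/100 + 9/50 × 91/100
= 9/125 + 819/5000 = 1179/5000

P(the email is spam|the filter flags the email) = (9/125) / (1179/5000) = 40/131

P(the email is spam|the filter flags the email) = 40/131 ≈ 30.53%


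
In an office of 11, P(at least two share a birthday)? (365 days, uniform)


P(all different) = Π(365-i)/365 for i=0..10
= 0.858859
P(match) = 1 - 0.858859 = 0.141141

P ≈ 0.1411 ≈ 14.11%


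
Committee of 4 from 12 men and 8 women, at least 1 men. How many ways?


Count by #men:
  1M,3W: C(12,1)×C(8,3)=672
  2M,2W: C(12,2)×C(8,2)=1848
  3M,1W: C(12,3)×C(8,1)=1760
  4M,0W: C(12,4)×C(8,0)=495
Total = 4775

4775


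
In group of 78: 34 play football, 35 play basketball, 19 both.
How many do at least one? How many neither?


|A∪B| = 34+35-19 = 50
Neither = 78-50 = 28

At least one: 50; Neither: 28


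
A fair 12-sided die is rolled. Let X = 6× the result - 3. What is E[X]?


E[die] = (1+12)/2 = 13/2
E[X] = 6×13/2 - 3 = 36

E[X] = 36


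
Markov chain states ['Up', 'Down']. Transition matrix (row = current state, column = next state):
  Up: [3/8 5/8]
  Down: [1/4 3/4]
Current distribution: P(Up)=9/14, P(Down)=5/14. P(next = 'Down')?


P(next=Down) = Σᵢ P(now=i)×P(i→Down)
= 9/14×5/8 + 5/14×3/4
= 45/112 + 15/56 = 75/112

P = 75/112 ≈ 0.6696


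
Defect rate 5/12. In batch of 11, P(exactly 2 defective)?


Binomial: P(X=2) = C(11,2)×p^2×(1-p)^9
= 55 × 25/144 × 40353607/5159780352 = 55486209625/743008370688

P(X=2) = 55486209625/743008370688 ≈ 7.47%


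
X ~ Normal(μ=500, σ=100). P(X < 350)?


z = (350-500)/100 = -1.5
P(Z < -1.5) = 0.0668

P(X < 350) ≈ 0.0668


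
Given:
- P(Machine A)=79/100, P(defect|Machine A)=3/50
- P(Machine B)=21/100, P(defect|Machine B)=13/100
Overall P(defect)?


P(B) = Σ P(B|Aᵢ)×P(Aᵢ)
  3/50×79/100 = 237/5000
  13/100×21/100 = 273/10000
Sum = 747/10000

P(defect) = 747/10000 ≈ 7.47%


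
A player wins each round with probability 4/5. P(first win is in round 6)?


Geometric: P(X=6) = (1-p)^(k-1)×p = (1/5)^5×4/5 = 4/15625

P(X=6) = 4/15625 ≈ 0.03%


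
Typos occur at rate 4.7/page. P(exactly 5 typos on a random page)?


Poisson(λ=4.7): P(X=5) = e^(-λ)×λ^k/k!
= e^(-4.7) × 4.7^5 / 5!
≈ 0.009095277102 × 2293.45007 / 120 ≈ 0.173830

P(X=5) ≈ 0.173830 ≈ 17.38%


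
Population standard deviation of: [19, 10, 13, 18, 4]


Mean = 64/5
  (19-64/5)²=961/25
  (10-64/5)²=196/25
  (13-64/5)²=1/25
  (18-64/5)²=676/25
  (4-64/5)²=1936/25
Σ(x-μ)² = 754/5
σ² = (754/5)/5 = 754/25

σ = √(754/25) ≈ 5.4918


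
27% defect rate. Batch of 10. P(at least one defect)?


P(all good) = (73/100)^10 = 4297625829703557649/100000000000000000000
P(≥1 defect) = 95702374170296442351/100000000000000000000

P = 95702374170296442351/100000000000000000000 ≈ 95.70%


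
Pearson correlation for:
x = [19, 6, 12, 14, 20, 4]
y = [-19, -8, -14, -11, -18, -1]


n=6, Σx=75, Σy=-71, Σxy=-1095, Σx²=1153, Σy²=1067
r = (6×(-1095) - 75×(-71))/√((6×1153 - 75²)(6×1067 - (-71)²))
= -1245/√(1293×1361) = -1245/√1759773 ≈ -1245/1326.5644 ≈ -0.9385

r ≈ -0.9385


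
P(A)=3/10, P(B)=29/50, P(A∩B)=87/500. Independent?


P(A)×P(B) = 87/500
P(A∩B) = 87/500
Equal ✓ → Independent

Yes, independent


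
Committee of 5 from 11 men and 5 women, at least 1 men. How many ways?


Count by #men:
  1M,4W: C(11,1)×C(5,4)=55
  2M,3W: C(11,2)×C(5,3)=550
  3M,2W: C(11,3)×C(5,2)=1650
  4M,1W: C(11,4)×C(5,1)=1650
  5M,0W: C(11,5)×C(5,0)=462
Total = 4367

4367


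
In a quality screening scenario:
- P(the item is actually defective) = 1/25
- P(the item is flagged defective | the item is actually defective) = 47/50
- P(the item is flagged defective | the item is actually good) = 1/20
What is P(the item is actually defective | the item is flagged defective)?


Using Bayes' theorem:
P(A|B) = P(B|A)·P(A) / P(B)

P(the item is flagged defective) = 47/50 × 1/25 + 1/20 × 24/25
= 47/1250 + 6/125 = 107/1250

P(the item is actually defective|the item is flagged defective) = (47/1250) / (107/1250) = 47/107

P(the item is actually defective|the item is flagged defective) = 47/107 ≈ 43.93%


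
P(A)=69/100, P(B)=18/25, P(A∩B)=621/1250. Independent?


P(A)×P(B) = 621/1250
P(A∩B) = 621/1250
Equal ✓ → Independent

Yes, independent


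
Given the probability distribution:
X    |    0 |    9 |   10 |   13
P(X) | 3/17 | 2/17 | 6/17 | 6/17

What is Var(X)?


E[X] = 156/17
E[X²] = 1776/17
Var(X) = E[X²] - (E[X])² = 1776/17 - 24336/289 = 5856/289

Var(X) = 5856/289 ≈ 20.2630


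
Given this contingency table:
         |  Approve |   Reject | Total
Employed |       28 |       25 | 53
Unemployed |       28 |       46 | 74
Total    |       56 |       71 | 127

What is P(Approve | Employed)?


P(Approve | Employed) = 28/(28+25) = 28/53

P(Approve|Employed) = 28/53 ≈ 52.83%


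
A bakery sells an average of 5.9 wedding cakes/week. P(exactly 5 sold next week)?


Poisson(λ=5.9): P(X=5) = e^(-λ)×λ^k/k!
= e^(-5.9) × 5.9^5 / 5!
≈ 0.002739444819 × 7149.24299 / 120 ≈ 0.163208

P(X=5) ≈ 0.163208 ≈ 16.32%


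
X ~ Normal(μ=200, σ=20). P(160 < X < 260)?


z₁=(160-200)/20=-2.0, z₂=(260-200)/20=3.0
P = Φ(3.0) - Φ(-2.0) = 0.998650 - 0.022750 = 0.975900 ≈ 0.9759

P(160 < X < 260) ≈ 0.9759


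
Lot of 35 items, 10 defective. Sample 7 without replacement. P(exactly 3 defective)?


Hypergeometric: C(10,3)×C(25,4)/C(35,7)
= 120×12650/6724520 = 3450/15283

P(X=3) = 3450/15283 ≈ 22.57%


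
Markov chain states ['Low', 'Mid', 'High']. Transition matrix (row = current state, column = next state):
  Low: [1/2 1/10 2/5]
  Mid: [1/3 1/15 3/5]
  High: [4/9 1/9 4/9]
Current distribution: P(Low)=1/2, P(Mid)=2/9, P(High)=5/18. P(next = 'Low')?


P(next=Low) = Σᵢ P(now=i)×P(i→Low)
= 1/2×1/2 + 2/9×1/3 + 5/18×4/9
= 1/4 + 2/27 + 10/81 = 145/324

P = 145/324 ≈ 0.4475


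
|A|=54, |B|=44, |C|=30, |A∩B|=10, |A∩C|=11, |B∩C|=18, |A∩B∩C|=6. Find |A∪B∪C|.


|A∪B∪C| = 54+44+30-10-11-18+6 = 95

|A∪B∪C| = 95


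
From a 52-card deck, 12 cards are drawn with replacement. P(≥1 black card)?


P(not a black card) = 26/52 = 1/2
P(none in 12 draws) = (1/2)^12 = 1/4096
P(≥1 black card) = 1 - 1/4096 = 4095/4096

P = 4095/4096 ≈ 99.98%


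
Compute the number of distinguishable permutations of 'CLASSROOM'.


Letters: 9, freq: {'C': 1, 'L': 1, 'A': 1, 'S': 2, 'R': 1, 'O': 2, 'M': 1}
9!/(1!×1!×1!×2!×1!×2!×1!) = 362880/4 = 90720

90720


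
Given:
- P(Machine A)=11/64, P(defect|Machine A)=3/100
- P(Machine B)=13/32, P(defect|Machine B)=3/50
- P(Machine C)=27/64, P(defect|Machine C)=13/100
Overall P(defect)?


P(B) = Σ P(B|Aᵢ)×P(Aᵢ)
  3/100×11/64 = 33/6400
  3/50×13/32 = 39/1600
  13/100×27/64 = 351/6400
Sum = 27/320

P(defect) = 27/320 ≈ 8.44%


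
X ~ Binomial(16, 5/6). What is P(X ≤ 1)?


P(X ≤ 1) = Σ P(X=i) for i=0..1
P(X=0) = 1/2821109907456
P(X=1) = 5/176319369216
Sum = 1/34828517376

P(X ≤ 1) = 1/34828517376 ≈ 0.00%


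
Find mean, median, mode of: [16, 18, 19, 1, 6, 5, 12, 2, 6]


Sorted: [1, 2, 5, 6, 6, 12, 16, 18, 19]
Mean = 85/9
Median = 6
Freq: {16: 1, 18: 1, 19: 1, 1: 1, 6: 2, 5: 1, 12: 1, 2: 1}
Mode: [6]

Mean=85/9, Median=6, Mode=6


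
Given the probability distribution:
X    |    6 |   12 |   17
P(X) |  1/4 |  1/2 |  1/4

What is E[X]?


E[X] = Σ x·P(X=x)
= (6)×(1/4) + (12)×(1/2) + (17)×(1/4)
= 47/4

E[X] = 47/4


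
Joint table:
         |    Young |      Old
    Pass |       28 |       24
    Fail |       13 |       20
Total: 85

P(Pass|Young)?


P(Pass|Young) = 28/(28+13) = 28/41

P = 28/41 ≈ 68.29%


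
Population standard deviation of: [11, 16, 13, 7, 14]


Mean = 61/5
  (11-61/5)²=36/25
  (16-61/5)²=361/25
  (13-61/5)²=16/25
  (7-61/5)²=676/25
  (14-61/5)²=81/25
Σ(x-μ)² = 234/5
σ² = (234/5)/5 = 234/25

σ = √(234/25) ≈ 3.0594


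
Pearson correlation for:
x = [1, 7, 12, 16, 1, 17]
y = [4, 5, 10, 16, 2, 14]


n=6, Σx=54, Σy=51, Σxy=655, Σx²=740, Σy²=597
r = (6×655 - 54×51)/√((6×740 - 54²)(6×597 - 51²))
= 1176/√(1524×981) = 1176/√1495044 ≈ 1176/1222.7199 ≈ 0.9618

r ≈ 0.9618


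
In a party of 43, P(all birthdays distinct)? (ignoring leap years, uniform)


P(all different) = Π(365-i)/365 for i=0..42
= (365/365)×(364/365)×...×(323/365)
= 0.076077

P ≈ 0.0761 ≈ 7.61%


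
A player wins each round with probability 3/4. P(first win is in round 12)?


Geometric: P(X=12) = (1-p)^(k-1)×p = (1/4)^11×3/4 = 3/16777216

P(X=12) = 3/16777216 ≈ 0.00%


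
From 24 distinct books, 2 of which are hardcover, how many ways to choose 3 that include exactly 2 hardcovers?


Choose 2 of the 2 hardcovers and 1 of the other 22 books:
C(2,2)×C(22,1) = 1×22 = 22

22


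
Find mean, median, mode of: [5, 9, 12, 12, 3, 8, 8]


Sorted: [3, 5, 8, 8, 9, 12, 12]
Mean = 57/7
Median = 8
Freq: {5: 1, 9: 1, 12: 2, 3: 1, 8: 2}
Mode: [8, 12]

Mean=57/7, Median=8, Mode=[8, 12]


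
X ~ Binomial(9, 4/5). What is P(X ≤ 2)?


P(X ≤ 2) = Σ P(X=i) for i=0..2
P(X=0) = 1/1953125
P(X=1) = 36/1953125
P(X=2) = 576/1953125
Sum = 613/1953125

P(X ≤ 2) = 613/1953125 ≈ 0.03%


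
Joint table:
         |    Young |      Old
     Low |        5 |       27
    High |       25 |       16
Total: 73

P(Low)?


P(Low) = (5+27)/73 = 32/73

P(Low) = 32/73 ≈ 43.84%


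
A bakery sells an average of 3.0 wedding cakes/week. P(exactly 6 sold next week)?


Poisson(λ=3.0): P(X=6) = e^(-λ)×λ^k/k!
= e^(-3.0) × 3.0^6 / 6!
≈ 0.04978706837 × 729 / 720 ≈ 0.050409

P(X=6) ≈ 0.050409 ≈ 5.04%


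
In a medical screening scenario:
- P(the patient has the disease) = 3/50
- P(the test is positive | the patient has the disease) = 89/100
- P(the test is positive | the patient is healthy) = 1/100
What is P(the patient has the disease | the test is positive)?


Using Bayes' theorem:
P(A|B) = P(B|A)·P(A) / P(B)

P(the test is positive) = 89/100 × 3/50 + 1/100 × 47/50
= 267/5000 + 47/5000 = 157/2500

P(the patient has the disease|the test is positive) = (267/5000) / (157/2500) = 267/314

P(the patient has the disease|the test is positive) = 267/314 ≈ 85.03%


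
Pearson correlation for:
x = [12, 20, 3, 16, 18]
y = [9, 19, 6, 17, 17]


n=5, Σx=69, Σy=68, Σxy=1084, Σx²=1133, Σy²=1056
r = (5×1084 - 69×68)/√((5×1133 - 69²)(5×1056 - 68²))
= 728/√(904×656) = 728/√593024 ≈ 728/770.0805 ≈ 0.9454

r ≈ 0.9454


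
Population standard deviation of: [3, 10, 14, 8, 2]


Mean = 37/5
  (3-37/5)²=484/25
  (10-37/5)²=169/25
  (14-37/5)²=1089/25
  (8-37/5)²=9/25
  (2-37/5)²=729/25
Σ(x-μ)² = 496/5
σ² = (496/5)/5 = 496/25

σ = √(496/25) ≈ 4.4542


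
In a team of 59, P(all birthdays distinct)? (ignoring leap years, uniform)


P(all different) = Π(365-i)/365 for i=0..58
= (365/365)×(364/365)×...×(307/365)
= 0.007011

P ≈ 0.0070 ≈ 0.70%


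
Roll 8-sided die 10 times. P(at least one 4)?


P(no 4)^10 = (7/8)^10 = 282475249/1073741824
P(≥1) = 1 - 282475249/1073741824 = 791266575/1073741824

P = 791266575/1073741824 ≈ 73.69%


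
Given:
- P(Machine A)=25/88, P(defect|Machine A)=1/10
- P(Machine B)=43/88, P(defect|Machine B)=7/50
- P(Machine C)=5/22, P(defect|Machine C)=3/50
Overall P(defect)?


P(B) = Σ P(B|Aᵢ)×P(Aᵢ)
  1/10×25/88 = 5/176
  7/50×43/88 = 301/4400
  3/50×5/22 = 3/220
Sum = 243/2200

P(defect) = 243/2200 ≈ 11.05%


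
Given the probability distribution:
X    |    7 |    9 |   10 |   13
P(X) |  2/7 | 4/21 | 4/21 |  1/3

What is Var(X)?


E[X] = 209/21
E[X²] = 2201/21
Var(X) = E[X²] - (E[X])² = 2201/21 - 43681/441 = 2540/441

Var(X) = 2540/441 ≈ 5.7596


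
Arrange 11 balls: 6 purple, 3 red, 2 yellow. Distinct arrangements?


11!/(6!×3!×2!) = 4620

4620


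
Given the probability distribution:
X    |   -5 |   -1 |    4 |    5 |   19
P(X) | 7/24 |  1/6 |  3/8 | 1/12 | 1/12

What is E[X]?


E[X] = Σ x·P(X=x)
= (-5)×(7/24) + (-1)×(1/6) + (4)×(3/8) + (5)×(1/12) + (19)×(1/12)
= 15/8

E[X] = 15/8


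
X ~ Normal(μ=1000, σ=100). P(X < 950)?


z = (950-1000)/100 = -0.5
P(Z < -0.5) = 0.3085

P(X < 950) ≈ 0.3085


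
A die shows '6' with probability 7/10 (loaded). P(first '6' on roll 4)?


Geometric: P(X=4) = (1-p)^(k-1)×p = (3/10)^3×7/10 = 189/10000

P(X=4) = 189/10000 ≈ 1.89%


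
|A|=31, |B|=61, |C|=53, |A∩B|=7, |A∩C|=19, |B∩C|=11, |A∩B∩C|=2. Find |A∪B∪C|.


|A∪B∪C| = 31+61+53-7-19-11+2 = 110

|A∪B∪C| = 110


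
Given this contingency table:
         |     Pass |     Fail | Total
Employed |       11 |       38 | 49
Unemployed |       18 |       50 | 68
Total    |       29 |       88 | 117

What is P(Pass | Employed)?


P(Pass | Employed) = 11/(11+38) = 11/49

P(Pass|Employed) = 11/49 ≈ 22.45%


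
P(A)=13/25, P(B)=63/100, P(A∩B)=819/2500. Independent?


P(A)×P(B) = 819/2500
P(A∩B) = 819/2500
Equal ✓ → Independent

Yes, independent


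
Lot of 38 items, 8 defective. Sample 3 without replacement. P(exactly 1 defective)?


Hypergeometric: C(8,1)×C(30,2)/C(38,3)
= 8×435/8436 = 290/703

P(X=1) = 290/703 ≈ 41.25%


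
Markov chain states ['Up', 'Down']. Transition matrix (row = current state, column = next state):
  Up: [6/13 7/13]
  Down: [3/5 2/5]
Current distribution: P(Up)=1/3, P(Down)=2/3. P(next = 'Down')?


P(next=Down) = Σᵢ P(now=i)×P(i→Down)
= 1/3×7/13 + 2/3×2/5
= 7/39 + 4/15 = 29/65

P = 29/65 ≈ 0.4462


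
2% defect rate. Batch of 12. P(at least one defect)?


P(all good) = (49/50)^12 = 191581231380566414401/244140625000000000000
P(≥1 defect) = 52559393619433585599/244140625000000000000

P = 52559393619433585599/244140625000000000000 ≈ 21.53%


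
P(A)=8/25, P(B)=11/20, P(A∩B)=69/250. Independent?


P(A)×P(B) = 22/125
P(A∩B) = 69/250
Not equal → NOT independent

No, not independent


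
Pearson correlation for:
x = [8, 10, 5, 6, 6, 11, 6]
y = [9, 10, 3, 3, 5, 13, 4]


n=7, Σx=52, Σy=47, Σxy=402, Σx²=418, Σy²=409
r = (7×402 - 52×47)/√((7×418 - 52²)(7×409 - 47²))
= 370/√(222×654) = 370/√145188 ≈ 370/381.0354 ≈ 0.9710

r ≈ 0.9710


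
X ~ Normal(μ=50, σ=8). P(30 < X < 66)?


z₁=(30-50)/8=-2.5, z₂=(66-50)/8=2.0
P = Φ(2.0) - Φ(-2.5) = 0.977250 - 0.006210 = 0.971040 ≈ 0.9710

P(30 < X < 66) ≈ 0.9710


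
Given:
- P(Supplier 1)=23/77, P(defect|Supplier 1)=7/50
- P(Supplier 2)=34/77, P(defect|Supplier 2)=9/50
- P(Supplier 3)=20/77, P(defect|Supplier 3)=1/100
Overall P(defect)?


P(B) = Σ P(B|Aᵢ)×P(Aᵢ)
  7/50×23/77 = 23/550
  9/50×34/77 = 153/1925
  1/100×20/77 = 1/385
Sum = 477/3850

P(defect) = 477/3850 ≈ 12.39%


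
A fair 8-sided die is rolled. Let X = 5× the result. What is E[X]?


E[die] = (1+8)/2 = 9/2
E[X] = 5 × 9/2 = 45/2

E[X] = 45/2


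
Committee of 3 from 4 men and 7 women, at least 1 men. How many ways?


Count by #men:
  1M,2W: C(4,1)×C(7,2)=84
  2M,1W: C(4,2)×C(7,1)=42
  3M,0W: C(4,3)×C(7,0)=4
Total = 130

130


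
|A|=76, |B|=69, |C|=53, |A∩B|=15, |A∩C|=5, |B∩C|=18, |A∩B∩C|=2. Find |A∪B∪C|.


|A∪B∪C| = 76+69+53-15-5-18+2 = 162

|A∪B∪C| = 162


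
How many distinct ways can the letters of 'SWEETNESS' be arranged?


Letters: 9, freq: {'S': 3, 'W': 1, 'E': 3, 'T': 1, 'N': 1}
9!/(3!×1!×3!×1!×1!) = 362880/36 = 10080

10080


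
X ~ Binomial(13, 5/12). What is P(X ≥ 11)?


P(X ≥ 11) = Σ P(X=i) for i=11..13
P(X=11) = 31103515625/17832200896512
P(X=12) = 22216796875/106993205379072
P(X=13) = 1220703125/106993205379072
Sum = 11669921875/5944066965504

P(X ≥ 11) = 11669921875/5944066965504 ≈ 0.20%


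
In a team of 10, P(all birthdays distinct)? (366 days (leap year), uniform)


P(all different) = Π(366-i)/366 for i=0..9
= (366/366)×(365/366)×...×(357/366)
= 0.883355

P ≈ 0.8834 ≈ 88.34%


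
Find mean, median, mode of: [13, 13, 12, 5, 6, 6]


Sorted: [5, 6, 6, 12, 13, 13]
Mean = 55/6
Median = 9
Freq: {13: 2, 12: 1, 5: 1, 6: 2}
Mode: [6, 13]

Mean=55/6, Median=9, Mode=[6, 13]


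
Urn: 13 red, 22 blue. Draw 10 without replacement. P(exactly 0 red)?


Hypergeometric: C(13,0)×C(22,10)/C(35,10)
= 1×646646/183579396 = 19/5394

P(X=0) = 19/5394 ≈ 0.35%


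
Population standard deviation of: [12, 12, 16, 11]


Mean = 51/4
  (12-51/4)²=9/16
  (12-51/4)²=9/16
  (16-51/4)²=169/16
  (11-51/4)²=49/16
Σ(x-μ)² = 59/4
σ² = (59/4)/4 = 59/16

σ = √(59/16) ≈ 1.9203


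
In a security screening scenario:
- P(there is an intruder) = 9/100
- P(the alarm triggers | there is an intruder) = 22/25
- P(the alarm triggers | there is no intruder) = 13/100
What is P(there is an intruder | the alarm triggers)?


Using Bayes' theorem:
P(A|B) = P(B|A)·P(A) / P(B)

P(the alarm triggers) = 22/25 × 9/100 + 13/100 × 91/100
= 99/1250 + 1183/10000 = 79/400

P(there is an intruder|the alarm triggers) = (99/1250) / (79/400) = 792/1975

P(there is an intruder|the alarm triggers) = 792/1975 ≈ 40.10%


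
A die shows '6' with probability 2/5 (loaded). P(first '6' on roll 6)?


Geometric: P(X=6) = (1-p)^(k-1)×p = (3/5)^5×2/5 = 486/15625

P(X=6) = 486/15625 ≈ 3.11%


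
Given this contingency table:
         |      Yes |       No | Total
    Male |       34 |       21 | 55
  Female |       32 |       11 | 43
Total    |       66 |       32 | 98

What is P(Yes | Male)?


P(Yes | Male) = 34/(34+21) = 34/55

P(Yes|Male) = 34/55 ≈ 61.82%


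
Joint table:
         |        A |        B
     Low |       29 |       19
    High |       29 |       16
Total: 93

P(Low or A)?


P(Low∨A) = P(Low) + P(A) - P(Low∧A)
= (48 + 58 - 29)/93 = 77/93

P = 77/93 ≈ 82.80%


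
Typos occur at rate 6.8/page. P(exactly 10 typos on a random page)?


Poisson(λ=6.8): P(X=10) = e^(-λ)×λ^k/k!
= e^(-6.8) × 6.8^10 / 10!
≈ 0.001113775148 × 211392282.016 / 3628800 ≈ 0.064882

P(X=10) ≈ 0.064882 ≈ 6.49%


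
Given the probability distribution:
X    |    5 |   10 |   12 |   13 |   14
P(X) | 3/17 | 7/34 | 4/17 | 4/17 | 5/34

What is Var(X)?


E[X] = 185/17
E[X²] = 2167/17
Var(X) = E[X²] - (E[X])² = 2167/17 - 34225/289 = 2614/289

Var(X) = 2614/289 ≈ 9.0450


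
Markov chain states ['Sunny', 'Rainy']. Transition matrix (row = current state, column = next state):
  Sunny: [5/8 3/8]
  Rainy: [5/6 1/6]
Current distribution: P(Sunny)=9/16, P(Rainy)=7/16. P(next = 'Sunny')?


P(next=Sunny) = Σᵢ P(now=i)×P(i→Sunny)
= 9/16×5/8 + 7/16×5/6
= 45/128 + 35/96 = 275/384

P = 275/384 ≈ 0.7161


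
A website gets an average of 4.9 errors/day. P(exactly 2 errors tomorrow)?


Poisson(λ=4.9): P(X=2) = e^(-λ)×λ^k/k!
= e^(-4.9) × 4.9^2 / 2!
≈ 0.007446583071 × 24.01 / 2 ≈ 0.089396

P(X=2) ≈ 0.089396 ≈ 8.94%


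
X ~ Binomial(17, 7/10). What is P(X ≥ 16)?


P(X ≥ 16) = Σ P(X=i) for i=16..17
P(X=16) = 1694879459049651/100000000000000000
P(X=17) = 232630513987207/100000000000000000
Sum = 963754986518429/50000000000000000

P(X ≥ 16) = 963754986518429/50000000000000000 ≈ 1.93%


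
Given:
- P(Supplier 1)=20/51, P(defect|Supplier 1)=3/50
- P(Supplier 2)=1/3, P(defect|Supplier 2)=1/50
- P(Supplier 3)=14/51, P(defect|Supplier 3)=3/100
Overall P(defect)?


P(B) = Σ P(B|Aᵢ)×P(Aᵢ)
  3/50×20/51 = 2/85
  1/50×1/3 = 1/150
  3/100×14/51 = 7/850
Sum = 49/1275

P(defect) = 49/1275 ≈ 3.84%


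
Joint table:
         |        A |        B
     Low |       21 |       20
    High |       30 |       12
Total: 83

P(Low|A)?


P(Low|A) = 21/(21+30) = 21/51 = 7/17

P = 7/17 ≈ 41.18%


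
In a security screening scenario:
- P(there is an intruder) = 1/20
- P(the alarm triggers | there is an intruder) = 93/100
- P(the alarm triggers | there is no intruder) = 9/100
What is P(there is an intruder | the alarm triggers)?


Using Bayes' theorem:
P(A|B) = P(B|A)·P(A) / P(B)

P(the alarm triggers) = 93/100 × 1/20 + 9/100 × 19/20
= 93/2000 + 171/2000 = 33/250

P(there is an intruder|the alarm triggers) = (93/2000) / (33/250) = 31/88

P(there is an intruder|the alarm triggers) = 31/88 ≈ 35.23%


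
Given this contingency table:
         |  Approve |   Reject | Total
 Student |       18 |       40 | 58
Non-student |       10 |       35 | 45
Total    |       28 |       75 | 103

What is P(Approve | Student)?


P(Approve | Student) = 18/(18+40) = 18/58 = 9/29

P(Approve|Student) = 9/29 ≈ 31.03%


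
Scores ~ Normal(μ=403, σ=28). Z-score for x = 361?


z = (x - μ)/σ = (361 - 403)/28 = -1.5

z = -1.5


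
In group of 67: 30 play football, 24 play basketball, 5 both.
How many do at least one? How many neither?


|A∪B| = 30+24-5 = 49
Neither = 67-49 = 18

At least one: 49; Neither: 18


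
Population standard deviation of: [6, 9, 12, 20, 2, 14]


Mean = 63/6 = 21/2
  (6-21/2)²=81/4
  (9-21/2)²=9/4
  (12-21/2)²=9/4
  (20-21/2)²=361/4
  (2-21/2)²=289/4
  (14-21/2)²=49/4
Σ(x-μ)² = 399/2
σ² = (399/2)/6 = 133/4

σ = √(133/4) ≈ 5.7663


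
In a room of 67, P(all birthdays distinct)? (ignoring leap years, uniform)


P(all different) = Π(365-i)/365 for i=0..66
= (365/365)×(364/365)×...×(299/365)
= 0.001560

P ≈ 0.0016 ≈ 0.16%


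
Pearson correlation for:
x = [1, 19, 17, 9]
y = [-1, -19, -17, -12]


n=4, Σx=46, Σy=-49, Σxy=-759, Σx²=732, Σy²=795
r = (4×(-759) - 46×(-49))/√((4×732 - 46²)(4×795 - (-49)²))
= -782/√(812×779) = -782/√632548 ≈ -782/795.3289 ≈ -0.9832

r ≈ -0.9832


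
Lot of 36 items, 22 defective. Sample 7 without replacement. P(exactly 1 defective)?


Hypergeometric: C(22,1)×C(14,6)/C(36,7)
= 22×3003/8347680 = 1001/126480

P(X=1) = 1001/126480 ≈ 0.79%


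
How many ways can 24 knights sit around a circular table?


Circular arrangements of 24 distinct objects: fix one position to break rotational symmetry.
(n-1)! = 23! = 25852016738884976640000

25852016738884976640000


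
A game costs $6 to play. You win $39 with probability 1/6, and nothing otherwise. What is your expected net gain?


E[gain] = (39-6)×1/6 + (-6)×5/6
= 11/2 - 5 = 1/2

Expected net gain = $1/2 ≈ $0.50


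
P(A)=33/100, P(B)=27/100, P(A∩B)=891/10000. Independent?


P(A)×P(B) = 891/10000
P(A∩B) = 891/10000
Equal ✓ → Independent

Yes, independent


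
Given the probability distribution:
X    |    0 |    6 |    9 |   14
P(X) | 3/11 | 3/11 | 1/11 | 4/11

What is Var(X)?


E[X] = 83/11
E[X²] = 973/11
Var(X) = E[X²] - (E[X])² = 973/11 - 6889/121 = 3814/121

Var(X) = 3814/121 ≈ 31.5207


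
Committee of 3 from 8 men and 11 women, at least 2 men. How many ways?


Count by #men:
  2M,1W: C(8,2)×C(11,1)=308
  3M,0W: C(8,3)×C(11,0)=56
Total = 364

364


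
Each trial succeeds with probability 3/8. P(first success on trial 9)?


Geometric: P(X=9) = (1-p)^(k-1)×p = (5/8)^8×3/8 = 1171875/134217728

P(X=9) = 1171875/134217728 ≈ 0.87%


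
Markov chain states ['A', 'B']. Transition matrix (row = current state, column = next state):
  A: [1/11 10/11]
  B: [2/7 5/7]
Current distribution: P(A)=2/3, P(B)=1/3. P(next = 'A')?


P(next=A) = Σᵢ P(now=i)×P(i→A)
= 2/3×1/11 + 1/3×2/7
= 2/33 + 2/21 = 12/77

P = 12/77 ≈ 0.1558


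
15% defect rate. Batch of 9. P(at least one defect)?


P(all good) = (17/20)^9 = 118587876497/512000000000
P(≥1 defect) = 393412123503/512000000000

P = 393412123503/512000000000 ≈ 76.84%


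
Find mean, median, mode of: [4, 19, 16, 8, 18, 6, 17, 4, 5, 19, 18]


Sorted: [4, 4, 5, 6, 8, 16, 17, 18, 18, 19, 19]
Mean = 134/11
Median = 16
Freq: {4: 2, 19: 2, 16: 1, 8: 1, 18: 2, 6: 1, 17: 1, 5: 1}
Mode: [4, 18, 19]

Mean=134/11, Median=16, Mode=[4, 18, 19]


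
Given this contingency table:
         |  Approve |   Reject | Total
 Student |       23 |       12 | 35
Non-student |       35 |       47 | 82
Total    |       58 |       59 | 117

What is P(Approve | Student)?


P(Approve | Student) = 23/(23+12) = 23/35

P(Approve|Student) = 23/35 ≈ 65.71%


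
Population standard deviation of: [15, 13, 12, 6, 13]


Mean = 59/5
  (15-59/5)²=256/25
  (13-59/5)²=36/25
  (12-59/5)²=1/25
  (6-59/5)²=841/25
  (13-59/5)²=36/25
Σ(x-μ)² = 234/5
σ² = (234/5)/5 = 234/25

σ = √(234/25) ≈ 3.0594


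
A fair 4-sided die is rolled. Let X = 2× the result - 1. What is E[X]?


E[die] = (1+4)/2 = 5/2
E[X] = 2×5/2 - 1 = 4

E[X] = 4


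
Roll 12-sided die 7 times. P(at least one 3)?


P(no 3)^7 = (11/12)^7 = 19487171/35831808
P(≥1) = 1 - 19487171/35831808 = 16344637/35831808

P = 16344637/35831808 ≈ 45.61%


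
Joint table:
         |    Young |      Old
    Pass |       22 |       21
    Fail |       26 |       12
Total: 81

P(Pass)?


P(Pass) = (22+21)/81 = 43/81

P(Pass) = 43/81 ≈ 53.09%


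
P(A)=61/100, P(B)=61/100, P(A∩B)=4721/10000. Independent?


P(A)×P(B) = 3721/10000
P(A∩B) = 4721/10000
Not equal → NOT independent

No, not independent


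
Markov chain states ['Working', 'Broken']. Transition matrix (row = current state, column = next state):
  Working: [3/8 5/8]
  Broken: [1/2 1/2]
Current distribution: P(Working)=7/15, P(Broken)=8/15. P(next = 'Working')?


P(next=Working) = Σᵢ P(now=i)×P(i→Working)
= 7/15×3/8 + 8/15×1/2
= 7/40 + 4/15 = 53/120

P = 53/120 ≈ 0.4417


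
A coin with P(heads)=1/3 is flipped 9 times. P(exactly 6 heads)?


Binomial: P(X=6) = C(9,6)×p^6×(1-p)^3
= 84 × 1/729 × 8/27 = 224/6561

P(X=6) = 224/6561 ≈ 3.41%


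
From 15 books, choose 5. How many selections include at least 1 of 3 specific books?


Complement: C(15,5) - C(12,5) = 3003 - 792 = 2211

2211


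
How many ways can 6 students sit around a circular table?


Circular arrangements of 6 distinct objects: fix one position to break rotational symmetry.
(n-1)! = 5! = 120

120


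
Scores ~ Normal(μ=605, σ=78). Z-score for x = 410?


z = (x - μ)/σ = (410 - 605)/78 = -2.5

z = -2.5


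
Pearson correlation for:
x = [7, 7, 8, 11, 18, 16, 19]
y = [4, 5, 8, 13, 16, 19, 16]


n=7, Σx=86, Σy=81, Σxy=1166, Σx²=1224, Σy²=1147
r = (7×1166 - 86×81)/√((7×1224 - 86²)(7×1147 - 81²))
= 1196/√(1172×1468) = 1196/√1720496 ≈ 1196/1311.6768 ≈ 0.9118

r ≈ 0.9118


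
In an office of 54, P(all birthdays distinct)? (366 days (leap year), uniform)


P(all different) = Π(366-i)/366 for i=0..53
= (366/366)×(365/366)×...×(313/366)
= 0.016316

P ≈ 0.0163 ≈ 1.63%


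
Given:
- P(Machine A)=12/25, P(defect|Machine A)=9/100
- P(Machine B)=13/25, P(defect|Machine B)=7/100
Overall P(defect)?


P(B) = Σ P(B|Aᵢ)×P(Aᵢ)
  9/100×12/25 = 27/625
  7/100×13/25 = 91/2500
Sum = 199/2500

P(defect) = 199/2500 ≈ 7.96%


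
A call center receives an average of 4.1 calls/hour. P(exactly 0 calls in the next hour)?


Poisson(λ=4.1): P(X=0) = e^(-λ)×λ^k/k!
= e^(-4.1) × 4.1^0 / 0!
≈ 0.0165726754 × 1 / 1 ≈ 0.016573

P(X=0) ≈ 0.016573 ≈ 1.66%


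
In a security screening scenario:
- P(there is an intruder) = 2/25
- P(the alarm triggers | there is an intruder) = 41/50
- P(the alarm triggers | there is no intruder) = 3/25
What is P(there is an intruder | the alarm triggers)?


Using Bayes' theorem:
P(A|B) = P(B|A)·P(A) / P(B)

P(the alarm triggers) = 41/50 × 2/25 + 3/25 × 23/25
= 41/625 + 69/625 = 22/125

P(there is an intruder|the alarm triggers) = (41/625) / (22/125) = 41/110

P(there is an intruder|the alarm triggers) = 41/110 ≈ 37.27%


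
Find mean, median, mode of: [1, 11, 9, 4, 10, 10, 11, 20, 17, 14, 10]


Sorted: [1, 4, 9, 10, 10, 10, 11, 11, 14, 17, 20]
Mean = 117/11
Median = 10
Freq: {1: 1, 11: 2, 9: 1, 4: 1, 10: 3, 20: 1, 17: 1, 14: 1}
Mode: [10]

Mean=117/11, Median=10, Mode=10


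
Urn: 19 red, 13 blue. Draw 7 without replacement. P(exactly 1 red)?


Hypergeometric: C(19,1)×C(13,6)/C(32,7)
= 19×1716/3365856 = 209/21576

P(X=1) = 209/21576 ≈ 0.97%


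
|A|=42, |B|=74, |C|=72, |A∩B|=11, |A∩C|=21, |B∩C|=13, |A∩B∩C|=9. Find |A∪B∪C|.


|A∪B∪C| = 42+74+72-11-21-13+9 = 152

|A∪B∪C| = 152


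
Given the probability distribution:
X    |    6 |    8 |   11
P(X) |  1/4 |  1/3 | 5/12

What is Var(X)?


E[X] = 35/4
E[X²] = 323/4
Var(X) = E[X²] - (E[X])² = 323/4 - 1225/16 = 67/16

Var(X) = 67/16 ≈ 4.1875


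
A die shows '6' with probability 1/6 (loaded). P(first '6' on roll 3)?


Geometric: P(X=3) = (1-p)^(k-1)×p = (5/6)^2×1/6 = 25/216

P(X=3) = 25/216 ≈ 11.57%


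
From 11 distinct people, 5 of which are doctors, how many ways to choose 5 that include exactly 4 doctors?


Choose 4 of the 5 doctors and 1 of the other 6 people:
C(5,4)×C(6,1) = 5×6 = 30

30


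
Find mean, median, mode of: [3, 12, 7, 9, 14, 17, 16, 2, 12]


Sorted: [2, 3, 7, 9, 12, 12, 14, 16, 17]
Mean = 92/9
Median = 12
Freq: {3: 1, 12: 2, 7: 1, 9: 1, 14: 1, 17: 1, 16: 1, 2: 1}
Mode: [12]

Mean=92/9, Median=12, Mode=12


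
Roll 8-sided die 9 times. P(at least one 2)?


P(no 2)^9 = (7/8)^9 = 40353607/134217728
P(≥1) = 1 - 40353607/134217728 = 93864121/134217728

P = 93864121/134217728 ≈ 69.93%


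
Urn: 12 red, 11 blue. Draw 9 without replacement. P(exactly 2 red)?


Hypergeometric: C(12,2)×C(11,7)/C(23,9)
= 66×330/817190 = 198/7429

P(X=2) = 198/7429 ≈ 2.67%


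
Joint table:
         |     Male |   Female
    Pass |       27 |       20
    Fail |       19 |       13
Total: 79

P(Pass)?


P(Pass) = (27+20)/79 = 47/79

P(Pass) = 47/79 ≈ 59.49%


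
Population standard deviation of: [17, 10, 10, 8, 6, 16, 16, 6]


Mean = 89/8
  (17-89/8)²=2209/64
  (10-89/8)²=81/64
  (10-89/8)²=81/64
  (8-89/8)²=625/64
  (6-89/8)²=1681/64
  (16-89/8)²=1521/64
  (16-89/8)²=1521/64
  (6-89/8)²=1681/64
Σ(x-μ)² = 1175/8
σ² = (1175/8)/8 = 1175/64

σ = √(1175/64) ≈ 4.2848


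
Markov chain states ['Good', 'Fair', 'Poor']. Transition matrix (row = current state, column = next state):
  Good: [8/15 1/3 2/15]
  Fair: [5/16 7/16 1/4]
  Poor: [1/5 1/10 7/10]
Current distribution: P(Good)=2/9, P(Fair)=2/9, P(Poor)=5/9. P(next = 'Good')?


P(next=Good) = Σᵢ P(now=i)×P(i→Good)
= 2/9×8/15 + 2/9×5/16 + 5/9×1/5
= 16/135 + 5/72 + 1/9 = 323/1080

P = 323/1080 ≈ 0.2991


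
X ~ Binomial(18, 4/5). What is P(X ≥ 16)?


P(X ≥ 16) = Σ P(X=i) for i=16..18
P(X=16) = 657129996288/3814697265625
P(X=17) = 309237645312/3814697265625
P(X=18) = 68719476736/3814697265625
Sum = 1035087118336/3814697265625

P(X ≥ 16) = 1035087118336/3814697265625 ≈ 27.13%


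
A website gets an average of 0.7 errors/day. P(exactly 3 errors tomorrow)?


Poisson(λ=0.7): P(X=3) = e^(-λ)×λ^k/k!
= e^(-0.7) × 0.7^3 / 3!
≈ 0.4965853038 × 0.343 / 6 ≈ 0.028388

P(X=3) ≈ 0.028388 ≈ 2.84%


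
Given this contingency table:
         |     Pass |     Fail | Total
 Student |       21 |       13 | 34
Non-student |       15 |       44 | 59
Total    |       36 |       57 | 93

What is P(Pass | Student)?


P(Pass | Student) = 21/(21+13) = 21/34

P(Pass|Student) = 21/34 ≈ 61.76%


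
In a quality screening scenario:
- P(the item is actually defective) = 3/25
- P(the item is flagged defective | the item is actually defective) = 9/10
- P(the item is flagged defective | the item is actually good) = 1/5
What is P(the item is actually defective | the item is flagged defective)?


Using Bayes' theorem:
P(A|B) = P(B|A)·P(A) / P(B)

P(the item is flagged defective) = 9/10 × 3/25 + 1/5 × 22/25
= 27/250 + 22/125 = 71/250

P(the item is actually defective|the item is flagged defective) = (27/250) / (71/250) = 27/71

P(the item is actually defective|the item is flagged defective) = 27/71 ≈ 38.03%


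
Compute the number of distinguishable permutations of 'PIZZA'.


Letters: 5, freq: {'P': 1, 'I': 1, 'Z': 2, 'A': 1}
5!/(1!×1!×2!×1!) = 120/2 = 60

60


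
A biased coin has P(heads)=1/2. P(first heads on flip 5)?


Geometric: P(X=5) = (1-p)^(k-1)×p = (1/2)^4×1/2 = 1/32

P(X=5) = 1/32 ≈ 3.12%


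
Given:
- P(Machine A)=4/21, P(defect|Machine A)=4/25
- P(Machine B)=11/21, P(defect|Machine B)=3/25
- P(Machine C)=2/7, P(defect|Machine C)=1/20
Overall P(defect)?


P(B) = Σ P(B|Aᵢ)×P(Aᵢ)
  4/25×4/21 = 16/525
  3/25×11/21 = 11/175
  1/20×2/7 = 1/70
Sum = 113/1050

P(defect) = 113/1050 ≈ 10.76%


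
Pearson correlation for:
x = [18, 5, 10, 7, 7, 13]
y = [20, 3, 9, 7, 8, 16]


n=6, Σx=60, Σy=63, Σxy=778, Σx²=716, Σy²=859
r = (6×778 - 60×63)/√((6×716 - 60²)(6×859 - 63²))
= 888/√(696×1185) = 888/√824760 ≈ 888/908.1630 ≈ 0.9778

r ≈ 0.9778


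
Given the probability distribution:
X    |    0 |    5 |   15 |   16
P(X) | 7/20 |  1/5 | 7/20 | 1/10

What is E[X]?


E[X] = Σ x·P(X=x)
= (0)×(7/20) + (5)×(1/5) + (15)×(7/20) + (16)×(1/10)
= 157/20

E[X] = 157/20


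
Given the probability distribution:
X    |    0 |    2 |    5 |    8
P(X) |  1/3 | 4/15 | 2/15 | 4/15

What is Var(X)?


E[X] = 10/3
E[X²] = 322/15
Var(X) = E[X²] - (E[X])² = 322/15 - 100/9 = 466/45

Var(X) = 466/45 ≈ 10.3556
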